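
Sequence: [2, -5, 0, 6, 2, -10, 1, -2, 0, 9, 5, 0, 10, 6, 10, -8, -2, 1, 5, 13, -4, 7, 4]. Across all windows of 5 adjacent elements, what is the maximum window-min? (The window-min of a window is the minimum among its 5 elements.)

[2, -5, 0, 6, 2] → min -5
[-5, 0, 6, 2, -10] → min -10
[0, 6, 2, -10, 1] → min -10
[6, 2, -10, 1, -2] → min -10
[2, -10, 1, -2, 0] → min -10
[-10, 1, -2, 0, 9] → min -10
[1, -2, 0, 9, 5] → min -2
[-2, 0, 9, 5, 0] → min -2
[0, 9, 5, 0, 10] → min 0
[9, 5, 0, 10, 6] → min 0
[5, 0, 10, 6, 10] → min 0
[0, 10, 6, 10, -8] → min -8
[10, 6, 10, -8, -2] → min -8
[6, 10, -8, -2, 1] → min -8
[10, -8, -2, 1, 5] → min -8
[-8, -2, 1, 5, 13] → min -8
[-2, 1, 5, 13, -4] → min -4
[1, 5, 13, -4, 7] → min -4
[5, 13, -4, 7, 4] → min -4
Maximum of these is 0.

0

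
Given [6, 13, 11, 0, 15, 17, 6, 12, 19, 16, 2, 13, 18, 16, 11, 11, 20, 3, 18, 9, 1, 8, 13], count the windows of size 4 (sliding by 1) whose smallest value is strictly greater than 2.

6 13 11 0 → min 0
13 11 0 15 → min 0
11 0 15 17 → min 0
0 15 17 6 → min 0
15 17 6 12 → min 6  > 2 ✓
17 6 12 19 → min 6  > 2 ✓
6 12 19 16 → min 6  > 2 ✓
12 19 16 2 → min 2
19 16 2 13 → min 2
16 2 13 18 → min 2
2 13 18 16 → min 2
13 18 16 11 → min 11  > 2 ✓
18 16 11 11 → min 11  > 2 ✓
16 11 11 20 → min 11  > 2 ✓
11 11 20 3 → min 3  > 2 ✓
11 20 3 18 → min 3  > 2 ✓
20 3 18 9 → min 3  > 2 ✓
3 18 9 1 → min 1
18 9 1 8 → min 1
9 1 8 13 → min 1
9 windows satisfy the condition.

9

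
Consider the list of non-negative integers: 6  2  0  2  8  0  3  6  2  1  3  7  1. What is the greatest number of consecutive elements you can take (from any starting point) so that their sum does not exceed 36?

12

→ 6: sum 6, len 1
→ 2: sum 8, len 2
→ 0: sum 8, len 3
→ 2: sum 10, len 4
→ 8: sum 18, len 5
→ 0: sum 18, len 6
→ 3: sum 21, len 7
→ 6: sum 27, len 8
→ 2: sum 29, len 9
→ 1: sum 30, len 10
→ 3: sum 33, len 11
→ 7 (dropped 6): sum 34, len 11
→ 1: sum 35, len 12
Longest length seen: 12.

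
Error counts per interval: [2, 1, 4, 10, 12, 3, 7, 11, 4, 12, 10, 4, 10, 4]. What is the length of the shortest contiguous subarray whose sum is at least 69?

Extend right; whenever the sum reaches 69, record the length and shrink from the left:
add 2: running sum 2 < 69
add 1: running sum 3 < 69
add 4: running sum 7 < 69
add 10: running sum 17 < 69
add 12: running sum 29 < 69
add 3: running sum 32 < 69
add 7: running sum 39 < 69
add 11: running sum 50 < 69
add 4: running sum 54 < 69
add 12: running sum 66 < 69
end 10: [10, 12, 3, 7, 11, 4, 12, 10] sum 69, len 8
end 11: [10, 12, 3, 7, 11, 4, 12, 10, 4] sum 73, len 9
end 12: [12, 3, 7, 11, 4, 12, 10, 4, 10] sum 73, len 9
end 13: [12, 3, 7, 11, 4, 12, 10, 4, 10, 4] sum 77, len 10
Shortest qualifying length: 8.

8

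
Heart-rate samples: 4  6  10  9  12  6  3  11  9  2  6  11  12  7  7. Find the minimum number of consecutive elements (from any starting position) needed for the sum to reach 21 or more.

add 4: running sum 4 < 21
add 6: running sum 10 < 21
add 10: running sum 20 < 21
add 9: shortest ending here [6, 10, 9] sum 25, len 3
add 12: shortest ending here [9, 12] sum 21, len 2
add 6: shortest ending here [9, 12, 6] sum 27, len 3
add 3: shortest ending here [12, 6, 3] sum 21, len 3
add 11: shortest ending here [12, 6, 3, 11] sum 32, len 4
add 9: shortest ending here [3, 11, 9] sum 23, len 3
add 2: shortest ending here [11, 9, 2] sum 22, len 3
add 6: shortest ending here [11, 9, 2, 6] sum 28, len 4
add 11: shortest ending here [9, 2, 6, 11] sum 28, len 4
add 12: shortest ending here [11, 12] sum 23, len 2
add 7: shortest ending here [11, 12, 7] sum 30, len 3
add 7: shortest ending here [12, 7, 7] sum 26, len 3
Shortest qualifying length: 2.

2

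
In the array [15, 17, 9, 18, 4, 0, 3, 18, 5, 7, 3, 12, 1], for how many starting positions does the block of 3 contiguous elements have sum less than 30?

7

[15, 17, 9] → sum 41
[17, 9, 18] → sum 44
[9, 18, 4] → sum 31
[18, 4, 0] → sum 22  < 30 ✓
[4, 0, 3] → sum 7  < 30 ✓
[0, 3, 18] → sum 21  < 30 ✓
[3, 18, 5] → sum 26  < 30 ✓
[18, 5, 7] → sum 30
[5, 7, 3] → sum 15  < 30 ✓
[7, 3, 12] → sum 22  < 30 ✓
[3, 12, 1] → sum 16  < 30 ✓
7 windows satisfy the condition.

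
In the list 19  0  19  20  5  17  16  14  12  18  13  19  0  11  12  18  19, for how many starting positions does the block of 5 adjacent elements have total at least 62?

8

(19, 0, 19, 20, 5) → sum 63  ≥ 62 ✓
(0, 19, 20, 5, 17) → sum 61
(19, 20, 5, 17, 16) → sum 77  ≥ 62 ✓
(20, 5, 17, 16, 14) → sum 72  ≥ 62 ✓
(5, 17, 16, 14, 12) → sum 64  ≥ 62 ✓
(17, 16, 14, 12, 18) → sum 77  ≥ 62 ✓
(16, 14, 12, 18, 13) → sum 73  ≥ 62 ✓
(14, 12, 18, 13, 19) → sum 76  ≥ 62 ✓
(12, 18, 13, 19, 0) → sum 62  ≥ 62 ✓
(18, 13, 19, 0, 11) → sum 61
(13, 19, 0, 11, 12) → sum 55
(19, 0, 11, 12, 18) → sum 60
(0, 11, 12, 18, 19) → sum 60
8 windows satisfy the condition.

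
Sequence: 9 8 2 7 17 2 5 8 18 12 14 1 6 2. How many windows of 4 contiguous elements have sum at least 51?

[9, 8, 2, 7] → sum 26
[8, 2, 7, 17] → sum 34
[2, 7, 17, 2] → sum 28
[7, 17, 2, 5] → sum 31
[17, 2, 5, 8] → sum 32
[2, 5, 8, 18] → sum 33
[5, 8, 18, 12] → sum 43
[8, 18, 12, 14] → sum 52  ≥ 51 ✓
[18, 12, 14, 1] → sum 45
[12, 14, 1, 6] → sum 33
[14, 1, 6, 2] → sum 23
1 window satisfy the condition.

1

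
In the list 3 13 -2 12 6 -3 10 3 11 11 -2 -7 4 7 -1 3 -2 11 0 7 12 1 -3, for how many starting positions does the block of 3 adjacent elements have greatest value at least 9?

(3, 13, -2) → max 13  ≥ 9 ✓
(13, -2, 12) → max 13  ≥ 9 ✓
(-2, 12, 6) → max 12  ≥ 9 ✓
(12, 6, -3) → max 12  ≥ 9 ✓
(6, -3, 10) → max 10  ≥ 9 ✓
(-3, 10, 3) → max 10  ≥ 9 ✓
(10, 3, 11) → max 11  ≥ 9 ✓
(3, 11, 11) → max 11  ≥ 9 ✓
(11, 11, -2) → max 11  ≥ 9 ✓
(11, -2, -7) → max 11  ≥ 9 ✓
(-2, -7, 4) → max 4
(-7, 4, 7) → max 7
(4, 7, -1) → max 7
(7, -1, 3) → max 7
(-1, 3, -2) → max 3
(3, -2, 11) → max 11  ≥ 9 ✓
(-2, 11, 0) → max 11  ≥ 9 ✓
(11, 0, 7) → max 11  ≥ 9 ✓
(0, 7, 12) → max 12  ≥ 9 ✓
(7, 12, 1) → max 12  ≥ 9 ✓
(12, 1, -3) → max 12  ≥ 9 ✓
16 windows satisfy the condition.

16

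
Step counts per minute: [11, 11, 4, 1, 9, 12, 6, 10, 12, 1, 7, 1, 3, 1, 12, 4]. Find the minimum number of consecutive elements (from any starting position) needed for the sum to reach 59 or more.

8

add 11: running sum 11 < 59
add 11: running sum 22 < 59
add 4: running sum 26 < 59
add 1: running sum 27 < 59
add 9: running sum 36 < 59
add 12: running sum 48 < 59
add 6: running sum 54 < 59
add 10: shortest ending here [11, 11, 4, 1, 9, 12, 6, 10] sum 64, len 8
add 12: shortest ending here [11, 4, 1, 9, 12, 6, 10, 12] sum 65, len 8
add 1: shortest ending here [11, 4, 1, 9, 12, 6, 10, 12, 1] sum 66, len 9
add 7: shortest ending here [4, 1, 9, 12, 6, 10, 12, 1, 7] sum 62, len 9
add 1: shortest ending here [1, 9, 12, 6, 10, 12, 1, 7, 1] sum 59, len 9
add 3: shortest ending here [9, 12, 6, 10, 12, 1, 7, 1, 3] sum 61, len 9
add 1: shortest ending here [9, 12, 6, 10, 12, 1, 7, 1, 3, 1] sum 62, len 10
add 12: shortest ending here [12, 6, 10, 12, 1, 7, 1, 3, 1, 12] sum 65, len 10
add 4: shortest ending here [12, 6, 10, 12, 1, 7, 1, 3, 1, 12, 4] sum 69, len 11
Shortest qualifying length: 8.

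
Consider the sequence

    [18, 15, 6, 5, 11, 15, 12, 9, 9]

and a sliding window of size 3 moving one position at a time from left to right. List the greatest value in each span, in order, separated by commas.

18, 15, 11, 15, 15, 15, 12

18 15 6 → max 18
15 6 5 → max 15
6 5 11 → max 11
5 11 15 → max 15
11 15 12 → max 15
15 12 9 → max 15
12 9 9 → max 12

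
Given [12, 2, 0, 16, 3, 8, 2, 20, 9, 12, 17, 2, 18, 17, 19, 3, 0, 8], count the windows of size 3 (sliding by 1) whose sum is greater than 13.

14

(12, 2, 0) → sum 14  > 13 ✓
(2, 0, 16) → sum 18  > 13 ✓
(0, 16, 3) → sum 19  > 13 ✓
(16, 3, 8) → sum 27  > 13 ✓
(3, 8, 2) → sum 13
(8, 2, 20) → sum 30  > 13 ✓
(2, 20, 9) → sum 31  > 13 ✓
(20, 9, 12) → sum 41  > 13 ✓
(9, 12, 17) → sum 38  > 13 ✓
(12, 17, 2) → sum 31  > 13 ✓
(17, 2, 18) → sum 37  > 13 ✓
(2, 18, 17) → sum 37  > 13 ✓
(18, 17, 19) → sum 54  > 13 ✓
(17, 19, 3) → sum 39  > 13 ✓
(19, 3, 0) → sum 22  > 13 ✓
(3, 0, 8) → sum 11
14 windows satisfy the condition.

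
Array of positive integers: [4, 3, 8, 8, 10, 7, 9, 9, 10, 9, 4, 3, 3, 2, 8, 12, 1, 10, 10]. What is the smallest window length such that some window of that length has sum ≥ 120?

17

add 4: running sum 4 < 120
add 3: running sum 7 < 120
add 8: running sum 15 < 120
add 8: running sum 23 < 120
add 10: running sum 33 < 120
add 7: running sum 40 < 120
add 9: running sum 49 < 120
add 9: running sum 58 < 120
add 10: running sum 68 < 120
add 9: running sum 77 < 120
add 4: running sum 81 < 120
add 3: running sum 84 < 120
add 3: running sum 87 < 120
add 2: running sum 89 < 120
add 8: running sum 97 < 120
add 12: running sum 109 < 120
add 1: running sum 110 < 120
end 17: [4, 3, 8, 8, 10, 7, 9, 9, 10, 9, 4, 3, 3, 2, 8, 12, 1, 10] sum 120, len 18
end 18: [8, 8, 10, 7, 9, 9, 10, 9, 4, 3, 3, 2, 8, 12, 1, 10, 10] sum 123, len 17
Shortest qualifying length: 17.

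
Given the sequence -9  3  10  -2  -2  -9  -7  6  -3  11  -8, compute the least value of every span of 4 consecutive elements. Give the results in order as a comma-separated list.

-9, -2, -9, -9, -9, -9, -7, -8

-9 3 10 -2 → min -9
3 10 -2 -2 → min -2
10 -2 -2 -9 → min -9
-2 -2 -9 -7 → min -9
-2 -9 -7 6 → min -9
-9 -7 6 -3 → min -9
-7 6 -3 11 → min -7
6 -3 11 -8 → min -8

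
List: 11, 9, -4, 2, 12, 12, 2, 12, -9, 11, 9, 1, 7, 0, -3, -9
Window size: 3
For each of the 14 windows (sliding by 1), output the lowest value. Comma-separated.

-4, -4, -4, 2, 2, 2, -9, -9, -9, 1, 1, 0, -3, -9

Sliding a size-3 window across the 16 values:
11 9 -4 → min -4
9 -4 2 → min -4
-4 2 12 → min -4
2 12 12 → min 2
12 12 2 → min 2
12 2 12 → min 2
2 12 -9 → min -9
12 -9 11 → min -9
-9 11 9 → min -9
11 9 1 → min 1
9 1 7 → min 1
1 7 0 → min 0
7 0 -3 → min -3
0 -3 -9 → min -9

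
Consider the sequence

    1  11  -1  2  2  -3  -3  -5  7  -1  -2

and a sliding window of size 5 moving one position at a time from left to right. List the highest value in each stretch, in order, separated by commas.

[1, 11, -1, 2, 2] → max 11
[11, -1, 2, 2, -3] → max 11
[-1, 2, 2, -3, -3] → max 2
[2, 2, -3, -3, -5] → max 2
[2, -3, -3, -5, 7] → max 7
[-3, -3, -5, 7, -1] → max 7
[-3, -5, 7, -1, -2] → max 7

11, 11, 2, 2, 7, 7, 7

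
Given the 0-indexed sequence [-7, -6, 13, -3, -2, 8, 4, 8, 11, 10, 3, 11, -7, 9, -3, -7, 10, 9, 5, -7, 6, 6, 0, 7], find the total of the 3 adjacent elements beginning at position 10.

Elements at indices 10..12: 3, 11, -7
sum(3, 11, -7) = 7

7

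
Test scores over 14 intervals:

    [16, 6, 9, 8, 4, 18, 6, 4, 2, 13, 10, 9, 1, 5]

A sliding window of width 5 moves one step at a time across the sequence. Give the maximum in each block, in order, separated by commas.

16, 18, 18, 18, 18, 18, 13, 13, 13, 13

(16, 6, 9, 8, 4) → max 16
(6, 9, 8, 4, 18) → max 18
(9, 8, 4, 18, 6) → max 18
(8, 4, 18, 6, 4) → max 18
(4, 18, 6, 4, 2) → max 18
(18, 6, 4, 2, 13) → max 18
(6, 4, 2, 13, 10) → max 13
(4, 2, 13, 10, 9) → max 13
(2, 13, 10, 9, 1) → max 13
(13, 10, 9, 1, 5) → max 13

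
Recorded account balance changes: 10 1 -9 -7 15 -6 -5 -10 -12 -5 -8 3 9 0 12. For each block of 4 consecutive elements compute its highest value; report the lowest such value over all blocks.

-5

10 1 -9 -7 → max 10
1 -9 -7 15 → max 15
-9 -7 15 -6 → max 15
-7 15 -6 -5 → max 15
15 -6 -5 -10 → max 15
-6 -5 -10 -12 → max -5
-5 -10 -12 -5 → max -5
-10 -12 -5 -8 → max -5
-12 -5 -8 3 → max 3
-5 -8 3 9 → max 9
-8 3 9 0 → max 9
3 9 0 12 → max 12
Lowest of these is -5.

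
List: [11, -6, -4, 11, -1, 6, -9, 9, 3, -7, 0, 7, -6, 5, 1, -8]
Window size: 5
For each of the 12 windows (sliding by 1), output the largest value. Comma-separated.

11, 11, 11, 11, 9, 9, 9, 9, 7, 7, 7, 7

11 -6 -4 11 -1 → max 11
-6 -4 11 -1 6 → max 11
-4 11 -1 6 -9 → max 11
11 -1 6 -9 9 → max 11
-1 6 -9 9 3 → max 9
6 -9 9 3 -7 → max 9
-9 9 3 -7 0 → max 9
9 3 -7 0 7 → max 9
3 -7 0 7 -6 → max 7
-7 0 7 -6 5 → max 7
0 7 -6 5 1 → max 7
7 -6 5 1 -8 → max 7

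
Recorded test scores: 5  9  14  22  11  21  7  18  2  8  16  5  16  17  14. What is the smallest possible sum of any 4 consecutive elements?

[5, 9, 14, 22] → sum 50
[9, 14, 22, 11] → sum 56
[14, 22, 11, 21] → sum 68
[22, 11, 21, 7] → sum 61
[11, 21, 7, 18] → sum 57
[21, 7, 18, 2] → sum 48
[7, 18, 2, 8] → sum 35
[18, 2, 8, 16] → sum 44
[2, 8, 16, 5] → sum 31
[8, 16, 5, 16] → sum 45
[16, 5, 16, 17] → sum 54
[5, 16, 17, 14] → sum 52
Smallest of these is 31.

31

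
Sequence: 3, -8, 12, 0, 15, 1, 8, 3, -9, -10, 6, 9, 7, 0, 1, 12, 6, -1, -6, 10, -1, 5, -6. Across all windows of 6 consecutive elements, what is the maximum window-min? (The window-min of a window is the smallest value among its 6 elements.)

Each size-6 window and its min:
(3, -8, 12, 0, 15, 1) → min -8
(-8, 12, 0, 15, 1, 8) → min -8
(12, 0, 15, 1, 8, 3) → min 0
(0, 15, 1, 8, 3, -9) → min -9
(15, 1, 8, 3, -9, -10) → min -10
(1, 8, 3, -9, -10, 6) → min -10
(8, 3, -9, -10, 6, 9) → min -10
(3, -9, -10, 6, 9, 7) → min -10
(-9, -10, 6, 9, 7, 0) → min -10
(-10, 6, 9, 7, 0, 1) → min -10
(6, 9, 7, 0, 1, 12) → min 0
(9, 7, 0, 1, 12, 6) → min 0
(7, 0, 1, 12, 6, -1) → min -1
(0, 1, 12, 6, -1, -6) → min -6
(1, 12, 6, -1, -6, 10) → min -6
(12, 6, -1, -6, 10, -1) → min -6
(6, -1, -6, 10, -1, 5) → min -6
(-1, -6, 10, -1, 5, -6) → min -6
Maximum of these is 0.

0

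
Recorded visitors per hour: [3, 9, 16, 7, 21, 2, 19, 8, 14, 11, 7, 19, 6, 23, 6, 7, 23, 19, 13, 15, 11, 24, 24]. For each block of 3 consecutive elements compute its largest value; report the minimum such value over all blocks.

[3, 9, 16] → max 16
[9, 16, 7] → max 16
[16, 7, 21] → max 21
[7, 21, 2] → max 21
[21, 2, 19] → max 21
[2, 19, 8] → max 19
[19, 8, 14] → max 19
[8, 14, 11] → max 14
[14, 11, 7] → max 14
[11, 7, 19] → max 19
[7, 19, 6] → max 19
[19, 6, 23] → max 23
[6, 23, 6] → max 23
[23, 6, 7] → max 23
[6, 7, 23] → max 23
[7, 23, 19] → max 23
[23, 19, 13] → max 23
[19, 13, 15] → max 19
[13, 15, 11] → max 15
[15, 11, 24] → max 24
[11, 24, 24] → max 24
Minimum of these is 14.

14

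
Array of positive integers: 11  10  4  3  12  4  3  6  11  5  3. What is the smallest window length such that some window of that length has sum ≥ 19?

2

add 11: running sum 11 < 19
end 1: [11, 10] sum 21, len 2
end 2: [11, 10, 4] sum 25, len 3
end 3: [11, 10, 4, 3] sum 28, len 4
end 4: [4, 3, 12] sum 19, len 3
end 5: [3, 12, 4] sum 19, len 3
end 6: [12, 4, 3] sum 19, len 3
end 7: [12, 4, 3, 6] sum 25, len 4
end 8: [3, 6, 11] sum 20, len 3
end 9: [6, 11, 5] sum 22, len 3
end 10: [11, 5, 3] sum 19, len 3
Shortest qualifying length: 2.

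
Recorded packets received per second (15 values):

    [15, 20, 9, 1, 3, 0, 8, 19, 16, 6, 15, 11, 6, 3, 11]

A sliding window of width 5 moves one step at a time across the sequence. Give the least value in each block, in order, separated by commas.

1, 0, 0, 0, 0, 0, 6, 6, 6, 3, 3

15 20 9 1 3 → min 1
20 9 1 3 0 → min 0
9 1 3 0 8 → min 0
1 3 0 8 19 → min 0
3 0 8 19 16 → min 0
0 8 19 16 6 → min 0
8 19 16 6 15 → min 6
19 16 6 15 11 → min 6
16 6 15 11 6 → min 6
6 15 11 6 3 → min 3
15 11 6 3 11 → min 3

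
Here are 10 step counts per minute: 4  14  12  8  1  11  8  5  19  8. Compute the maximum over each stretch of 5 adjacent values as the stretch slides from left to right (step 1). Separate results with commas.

Sliding a size-5 window across the 10 values:
[4, 14, 12, 8, 1] → max 14
[14, 12, 8, 1, 11] → max 14
[12, 8, 1, 11, 8] → max 12
[8, 1, 11, 8, 5] → max 11
[1, 11, 8, 5, 19] → max 19
[11, 8, 5, 19, 8] → max 19

14, 14, 12, 11, 19, 19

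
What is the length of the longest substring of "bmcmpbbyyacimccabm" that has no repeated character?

[b] len 1
[b, m] len 2
[b, m, c] len 3
[c, m] len 2
[c, m, p] len 3
[c, m, p, b] len 4
[b] len 1
[b, y] len 2
[y] len 1
[y, a] len 2
[y, a, c] len 3
[y, a, c, i] len 4
[y, a, c, i, m] len 5
[i, m, c] len 3
[c] len 1
[c, a] len 2
[c, a, b] len 3
[c, a, b, m] len 4
Longest all-distinct length: 5.

5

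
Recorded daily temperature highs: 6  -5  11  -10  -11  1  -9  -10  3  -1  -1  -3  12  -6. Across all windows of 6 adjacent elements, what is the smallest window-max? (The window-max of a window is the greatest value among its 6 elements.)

6 -5 11 -10 -11 1 → max 11
-5 11 -10 -11 1 -9 → max 11
11 -10 -11 1 -9 -10 → max 11
-10 -11 1 -9 -10 3 → max 3
-11 1 -9 -10 3 -1 → max 3
1 -9 -10 3 -1 -1 → max 3
-9 -10 3 -1 -1 -3 → max 3
-10 3 -1 -1 -3 12 → max 12
3 -1 -1 -3 12 -6 → max 12
Smallest of these is 3.

3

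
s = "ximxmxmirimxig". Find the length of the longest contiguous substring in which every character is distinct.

4

add x: [x] len 1
add i: [x, i] len 2
add m: [x, i, m] len 3
add x (repeat x, move left end past it): [i, m, x] len 3
add m (repeat m, move left end past it): [x, m] len 2
add x (repeat x, move left end past it): [m, x] len 2
add m (repeat m, move left end past it): [x, m] len 2
add i: [x, m, i] len 3
add r: [x, m, i, r] len 4
add i (repeat i, move left end past it): [r, i] len 2
add m: [r, i, m] len 3
add x: [r, i, m, x] len 4
add i (repeat i, move left end past it): [m, x, i] len 3
add g: [m, x, i, g] len 4
Longest all-distinct length: 4.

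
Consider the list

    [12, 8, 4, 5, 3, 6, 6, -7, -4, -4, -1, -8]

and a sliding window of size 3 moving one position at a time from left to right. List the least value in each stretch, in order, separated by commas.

Sliding a size-3 window across the 12 values:
12 8 4 → min 4
8 4 5 → min 4
4 5 3 → min 3
5 3 6 → min 3
3 6 6 → min 3
6 6 -7 → min -7
6 -7 -4 → min -7
-7 -4 -4 → min -7
-4 -4 -1 → min -4
-4 -1 -8 → min -8

4, 4, 3, 3, 3, -7, -7, -7, -4, -8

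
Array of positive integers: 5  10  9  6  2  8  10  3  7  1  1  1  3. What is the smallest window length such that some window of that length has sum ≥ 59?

add 5: running sum 5 < 59
add 10: running sum 15 < 59
add 9: running sum 24 < 59
add 6: running sum 30 < 59
add 2: running sum 32 < 59
add 8: running sum 40 < 59
add 10: running sum 50 < 59
add 3: running sum 53 < 59
end 8: [5, 10, 9, 6, 2, 8, 10, 3, 7] sum 60, len 9
end 9: [5, 10, 9, 6, 2, 8, 10, 3, 7, 1] sum 61, len 10
end 10: [5, 10, 9, 6, 2, 8, 10, 3, 7, 1, 1] sum 62, len 11
end 11: [5, 10, 9, 6, 2, 8, 10, 3, 7, 1, 1, 1] sum 63, len 12
end 12: [10, 9, 6, 2, 8, 10, 3, 7, 1, 1, 1, 3] sum 61, len 12
Shortest qualifying length: 9.

9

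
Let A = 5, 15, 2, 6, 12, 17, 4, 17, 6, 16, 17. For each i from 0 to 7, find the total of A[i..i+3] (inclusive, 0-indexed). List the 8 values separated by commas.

[5, 15, 2, 6] → sum 28
[15, 2, 6, 12] → sum 35
[2, 6, 12, 17] → sum 37
[6, 12, 17, 4] → sum 39
[12, 17, 4, 17] → sum 50
[17, 4, 17, 6] → sum 44
[4, 17, 6, 16] → sum 43
[17, 6, 16, 17] → sum 56

28, 35, 37, 39, 50, 44, 43, 56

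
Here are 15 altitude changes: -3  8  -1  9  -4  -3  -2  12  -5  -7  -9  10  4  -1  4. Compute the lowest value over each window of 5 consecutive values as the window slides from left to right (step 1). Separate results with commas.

[-3, 8, -1, 9, -4] → min -4
[8, -1, 9, -4, -3] → min -4
[-1, 9, -4, -3, -2] → min -4
[9, -4, -3, -2, 12] → min -4
[-4, -3, -2, 12, -5] → min -5
[-3, -2, 12, -5, -7] → min -7
[-2, 12, -5, -7, -9] → min -9
[12, -5, -7, -9, 10] → min -9
[-5, -7, -9, 10, 4] → min -9
[-7, -9, 10, 4, -1] → min -9
[-9, 10, 4, -1, 4] → min -9

-4, -4, -4, -4, -5, -7, -9, -9, -9, -9, -9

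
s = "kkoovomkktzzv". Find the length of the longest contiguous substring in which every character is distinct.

[k] len 1
[k] len 1
[k, o] len 2
[o] len 1
[o, v] len 2
[v, o] len 2
[v, o, m] len 3
[v, o, m, k] len 4
[k] len 1
[k, t] len 2
[k, t, z] len 3
[z] len 1
[z, v] len 2
Longest all-distinct length: 4.

4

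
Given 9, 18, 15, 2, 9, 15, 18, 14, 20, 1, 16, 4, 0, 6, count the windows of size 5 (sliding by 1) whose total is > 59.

3

9 18 15 2 9 → sum 53
18 15 2 9 15 → sum 59
15 2 9 15 18 → sum 59
2 9 15 18 14 → sum 58
9 15 18 14 20 → sum 76  > 59 ✓
15 18 14 20 1 → sum 68  > 59 ✓
18 14 20 1 16 → sum 69  > 59 ✓
14 20 1 16 4 → sum 55
20 1 16 4 0 → sum 41
1 16 4 0 6 → sum 27
3 windows satisfy the condition.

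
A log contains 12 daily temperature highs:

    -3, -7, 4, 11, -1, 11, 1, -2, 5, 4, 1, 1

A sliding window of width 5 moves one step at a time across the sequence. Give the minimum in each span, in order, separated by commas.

Sliding a size-5 window across the 12 values:
[-3, -7, 4, 11, -1] → min -7
[-7, 4, 11, -1, 11] → min -7
[4, 11, -1, 11, 1] → min -1
[11, -1, 11, 1, -2] → min -2
[-1, 11, 1, -2, 5] → min -2
[11, 1, -2, 5, 4] → min -2
[1, -2, 5, 4, 1] → min -2
[-2, 5, 4, 1, 1] → min -2

-7, -7, -1, -2, -2, -2, -2, -2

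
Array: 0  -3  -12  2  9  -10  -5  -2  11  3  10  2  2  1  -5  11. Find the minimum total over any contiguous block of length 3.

-17

(0, -3, -12) → sum -15
(-3, -12, 2) → sum -13
(-12, 2, 9) → sum -1
(2, 9, -10) → sum 1
(9, -10, -5) → sum -6
(-10, -5, -2) → sum -17
(-5, -2, 11) → sum 4
(-2, 11, 3) → sum 12
(11, 3, 10) → sum 24
(3, 10, 2) → sum 15
(10, 2, 2) → sum 14
(2, 2, 1) → sum 5
(2, 1, -5) → sum -2
(1, -5, 11) → sum 7
Minimum of these is -17.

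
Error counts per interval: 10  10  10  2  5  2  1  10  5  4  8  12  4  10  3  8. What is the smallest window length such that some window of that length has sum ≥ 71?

add 10: running sum 10 < 71
add 10: running sum 20 < 71
add 10: running sum 30 < 71
add 2: running sum 32 < 71
add 5: running sum 37 < 71
add 2: running sum 39 < 71
add 1: running sum 40 < 71
add 10: running sum 50 < 71
add 5: running sum 55 < 71
add 4: running sum 59 < 71
add 8: running sum 67 < 71
add 12: shortest ending here [10, 10, 10, 2, 5, 2, 1, 10, 5, 4, 8, 12] sum 79, len 12
add 4: shortest ending here [10, 10, 2, 5, 2, 1, 10, 5, 4, 8, 12, 4] sum 73, len 12
add 10: shortest ending here [10, 2, 5, 2, 1, 10, 5, 4, 8, 12, 4, 10] sum 73, len 12
add 3: shortest ending here [10, 2, 5, 2, 1, 10, 5, 4, 8, 12, 4, 10, 3] sum 76, len 13
add 8: shortest ending here [5, 2, 1, 10, 5, 4, 8, 12, 4, 10, 3, 8] sum 72, len 12
Shortest qualifying length: 12.

12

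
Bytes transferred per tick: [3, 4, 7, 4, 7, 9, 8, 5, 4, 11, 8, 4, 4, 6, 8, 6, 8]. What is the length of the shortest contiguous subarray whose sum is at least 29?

4

add 3: running sum 3 < 29
add 4: running sum 7 < 29
add 7: running sum 14 < 29
add 4: running sum 18 < 29
add 7: running sum 25 < 29
end 5: [4, 7, 4, 7, 9] sum 31, len 5
end 6: [7, 4, 7, 9, 8] sum 35, len 5
end 7: [7, 9, 8, 5] sum 29, len 4
end 8: [7, 9, 8, 5, 4] sum 33, len 5
end 9: [9, 8, 5, 4, 11] sum 37, len 5
end 10: [8, 5, 4, 11, 8] sum 36, len 5
end 11: [5, 4, 11, 8, 4] sum 32, len 5
end 12: [4, 11, 8, 4, 4] sum 31, len 5
end 13: [11, 8, 4, 4, 6] sum 33, len 5
end 14: [8, 4, 4, 6, 8] sum 30, len 5
end 15: [8, 4, 4, 6, 8, 6] sum 36, len 6
end 16: [4, 6, 8, 6, 8] sum 32, len 5
Shortest qualifying length: 4.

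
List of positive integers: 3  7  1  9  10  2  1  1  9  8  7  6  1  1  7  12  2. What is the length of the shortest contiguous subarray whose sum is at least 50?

add 3: running sum 3 < 50
add 7: running sum 10 < 50
add 1: running sum 11 < 50
add 9: running sum 20 < 50
add 10: running sum 30 < 50
add 2: running sum 32 < 50
add 1: running sum 33 < 50
add 1: running sum 34 < 50
add 9: running sum 43 < 50
end 9: [3, 7, 1, 9, 10, 2, 1, 1, 9, 8] sum 51, len 10
end 10: [7, 1, 9, 10, 2, 1, 1, 9, 8, 7] sum 55, len 10
end 11: [9, 10, 2, 1, 1, 9, 8, 7, 6] sum 53, len 9
end 12: [9, 10, 2, 1, 1, 9, 8, 7, 6, 1] sum 54, len 10
end 13: [9, 10, 2, 1, 1, 9, 8, 7, 6, 1, 1] sum 55, len 11
end 14: [10, 2, 1, 1, 9, 8, 7, 6, 1, 1, 7] sum 53, len 11
end 15: [9, 8, 7, 6, 1, 1, 7, 12] sum 51, len 8
end 16: [9, 8, 7, 6, 1, 1, 7, 12, 2] sum 53, len 9
Shortest qualifying length: 8.

8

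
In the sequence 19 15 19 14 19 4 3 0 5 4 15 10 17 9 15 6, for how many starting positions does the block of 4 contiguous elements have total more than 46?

6

19 15 19 14 → sum 67  > 46 ✓
15 19 14 19 → sum 67  > 46 ✓
19 14 19 4 → sum 56  > 46 ✓
14 19 4 3 → sum 40
19 4 3 0 → sum 26
4 3 0 5 → sum 12
3 0 5 4 → sum 12
0 5 4 15 → sum 24
5 4 15 10 → sum 34
4 15 10 17 → sum 46
15 10 17 9 → sum 51  > 46 ✓
10 17 9 15 → sum 51  > 46 ✓
17 9 15 6 → sum 47  > 46 ✓
6 windows satisfy the condition.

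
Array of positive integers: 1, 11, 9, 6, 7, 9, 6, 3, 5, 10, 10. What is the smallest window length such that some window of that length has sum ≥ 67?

add 1: running sum 1 < 67
add 11: running sum 12 < 67
add 9: running sum 21 < 67
add 6: running sum 27 < 67
add 7: running sum 34 < 67
add 9: running sum 43 < 67
add 6: running sum 49 < 67
add 3: running sum 52 < 67
add 5: running sum 57 < 67
add 10: shortest ending here [1, 11, 9, 6, 7, 9, 6, 3, 5, 10] sum 67, len 10
add 10: shortest ending here [11, 9, 6, 7, 9, 6, 3, 5, 10, 10] sum 76, len 10
Shortest qualifying length: 10.

10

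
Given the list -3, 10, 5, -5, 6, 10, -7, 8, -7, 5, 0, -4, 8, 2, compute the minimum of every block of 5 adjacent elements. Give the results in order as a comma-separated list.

-5, -5, -7, -7, -7, -7, -7, -7, -7, -4

-3 10 5 -5 6 → min -5
10 5 -5 6 10 → min -5
5 -5 6 10 -7 → min -7
-5 6 10 -7 8 → min -7
6 10 -7 8 -7 → min -7
10 -7 8 -7 5 → min -7
-7 8 -7 5 0 → min -7
8 -7 5 0 -4 → min -7
-7 5 0 -4 8 → min -7
5 0 -4 8 2 → min -4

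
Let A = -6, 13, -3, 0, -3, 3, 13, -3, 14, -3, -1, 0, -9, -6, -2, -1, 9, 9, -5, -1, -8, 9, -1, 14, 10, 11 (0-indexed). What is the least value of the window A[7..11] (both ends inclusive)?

-3

Elements at indices 7..11: -3, 14, -3, -1, 0
min(-3, 14, -3, -1, 0) = -3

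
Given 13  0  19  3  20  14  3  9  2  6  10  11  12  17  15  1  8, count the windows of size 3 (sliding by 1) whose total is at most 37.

[13, 0, 19] → sum 32  ≤ 37 ✓
[0, 19, 3] → sum 22  ≤ 37 ✓
[19, 3, 20] → sum 42
[3, 20, 14] → sum 37  ≤ 37 ✓
[20, 14, 3] → sum 37  ≤ 37 ✓
[14, 3, 9] → sum 26  ≤ 37 ✓
[3, 9, 2] → sum 14  ≤ 37 ✓
[9, 2, 6] → sum 17  ≤ 37 ✓
[2, 6, 10] → sum 18  ≤ 37 ✓
[6, 10, 11] → sum 27  ≤ 37 ✓
[10, 11, 12] → sum 33  ≤ 37 ✓
[11, 12, 17] → sum 40
[12, 17, 15] → sum 44
[17, 15, 1] → sum 33  ≤ 37 ✓
[15, 1, 8] → sum 24  ≤ 37 ✓
12 windows satisfy the condition.

12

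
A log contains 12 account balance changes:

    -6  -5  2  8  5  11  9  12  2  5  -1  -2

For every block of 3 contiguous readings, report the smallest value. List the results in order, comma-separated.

-6, -5, 2, 5, 5, 9, 2, 2, -1, -2

-6 -5 2 → min -6
-5 2 8 → min -5
2 8 5 → min 2
8 5 11 → min 5
5 11 9 → min 5
11 9 12 → min 9
9 12 2 → min 2
12 2 5 → min 2
2 5 -1 → min -1
5 -1 -2 → min -2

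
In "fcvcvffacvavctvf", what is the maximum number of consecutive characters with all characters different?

4

[f] len 1
[f, c] len 2
[f, c, v] len 3
[v, c] len 2
[c, v] len 2
[c, v, f] len 3
[f] len 1
[f, a] len 2
[f, a, c] len 3
[f, a, c, v] len 4
[c, v, a] len 3
[a, v] len 2
[a, v, c] len 3
[a, v, c, t] len 4
[c, t, v] len 3
[c, t, v, f] len 4
Longest all-distinct length: 4.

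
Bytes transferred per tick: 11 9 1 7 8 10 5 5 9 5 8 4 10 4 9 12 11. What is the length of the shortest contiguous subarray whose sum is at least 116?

16

add 11: running sum 11 < 116
add 9: running sum 20 < 116
add 1: running sum 21 < 116
add 7: running sum 28 < 116
add 8: running sum 36 < 116
add 10: running sum 46 < 116
add 5: running sum 51 < 116
add 5: running sum 56 < 116
add 9: running sum 65 < 116
add 5: running sum 70 < 116
add 8: running sum 78 < 116
add 4: running sum 82 < 116
add 10: running sum 92 < 116
add 4: running sum 96 < 116
add 9: running sum 105 < 116
end 15: [11, 9, 1, 7, 8, 10, 5, 5, 9, 5, 8, 4, 10, 4, 9, 12] sum 117, len 16
end 16: [9, 1, 7, 8, 10, 5, 5, 9, 5, 8, 4, 10, 4, 9, 12, 11] sum 117, len 16
Shortest qualifying length: 16.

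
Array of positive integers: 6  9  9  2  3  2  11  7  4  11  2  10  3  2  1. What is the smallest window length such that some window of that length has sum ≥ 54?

9

Extend right; whenever the sum reaches 54, record the length and shrink from the left:
add 6: running sum 6 < 54
add 9: running sum 15 < 54
add 9: running sum 24 < 54
add 2: running sum 26 < 54
add 3: running sum 29 < 54
add 2: running sum 31 < 54
add 11: running sum 42 < 54
add 7: running sum 49 < 54
add 4: running sum 53 < 54
end 9: [9, 9, 2, 3, 2, 11, 7, 4, 11] sum 58, len 9
end 10: [9, 9, 2, 3, 2, 11, 7, 4, 11, 2] sum 60, len 10
end 11: [9, 2, 3, 2, 11, 7, 4, 11, 2, 10] sum 61, len 10
end 12: [2, 3, 2, 11, 7, 4, 11, 2, 10, 3] sum 55, len 10
end 13: [3, 2, 11, 7, 4, 11, 2, 10, 3, 2] sum 55, len 10
end 14: [3, 2, 11, 7, 4, 11, 2, 10, 3, 2, 1] sum 56, len 11
Shortest qualifying length: 9.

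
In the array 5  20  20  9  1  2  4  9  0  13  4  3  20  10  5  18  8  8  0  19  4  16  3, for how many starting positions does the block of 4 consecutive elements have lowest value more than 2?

5 20 20 9 → min 5  > 2 ✓
20 20 9 1 → min 1
20 9 1 2 → min 1
9 1 2 4 → min 1
1 2 4 9 → min 1
2 4 9 0 → min 0
4 9 0 13 → min 0
9 0 13 4 → min 0
0 13 4 3 → min 0
13 4 3 20 → min 3  > 2 ✓
4 3 20 10 → min 3  > 2 ✓
3 20 10 5 → min 3  > 2 ✓
20 10 5 18 → min 5  > 2 ✓
10 5 18 8 → min 5  > 2 ✓
5 18 8 8 → min 5  > 2 ✓
18 8 8 0 → min 0
8 8 0 19 → min 0
8 0 19 4 → min 0
0 19 4 16 → min 0
19 4 16 3 → min 3  > 2 ✓
8 windows satisfy the condition.

8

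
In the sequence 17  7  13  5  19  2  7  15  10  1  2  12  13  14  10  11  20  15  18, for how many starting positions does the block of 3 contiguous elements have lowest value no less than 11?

17 7 13 → min 7
7 13 5 → min 5
13 5 19 → min 5
5 19 2 → min 2
19 2 7 → min 2
2 7 15 → min 2
7 15 10 → min 7
15 10 1 → min 1
10 1 2 → min 1
1 2 12 → min 1
2 12 13 → min 2
12 13 14 → min 12  ≥ 11 ✓
13 14 10 → min 10
14 10 11 → min 10
10 11 20 → min 10
11 20 15 → min 11  ≥ 11 ✓
20 15 18 → min 15  ≥ 11 ✓
3 windows satisfy the condition.

3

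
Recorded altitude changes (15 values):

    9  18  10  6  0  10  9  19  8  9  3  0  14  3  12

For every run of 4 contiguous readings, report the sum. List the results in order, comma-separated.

9 18 10 6 → sum 43
18 10 6 0 → sum 34
10 6 0 10 → sum 26
6 0 10 9 → sum 25
0 10 9 19 → sum 38
10 9 19 8 → sum 46
9 19 8 9 → sum 45
19 8 9 3 → sum 39
8 9 3 0 → sum 20
9 3 0 14 → sum 26
3 0 14 3 → sum 20
0 14 3 12 → sum 29

43, 34, 26, 25, 38, 46, 45, 39, 20, 26, 20, 29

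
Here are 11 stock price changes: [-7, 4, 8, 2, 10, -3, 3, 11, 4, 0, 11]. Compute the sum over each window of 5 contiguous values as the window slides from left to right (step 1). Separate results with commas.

(-7, 4, 8, 2, 10) → sum 17
(4, 8, 2, 10, -3) → sum 21
(8, 2, 10, -3, 3) → sum 20
(2, 10, -3, 3, 11) → sum 23
(10, -3, 3, 11, 4) → sum 25
(-3, 3, 11, 4, 0) → sum 15
(3, 11, 4, 0, 11) → sum 29

17, 21, 20, 23, 25, 15, 29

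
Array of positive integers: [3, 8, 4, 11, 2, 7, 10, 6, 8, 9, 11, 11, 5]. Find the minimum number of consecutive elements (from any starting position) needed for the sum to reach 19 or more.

add 3: running sum 3 < 19
add 8: running sum 11 < 19
add 4: running sum 15 < 19
end 3: [8, 4, 11] sum 23, len 3
end 4: [8, 4, 11, 2] sum 25, len 4
end 5: [11, 2, 7] sum 20, len 3
end 6: [2, 7, 10] sum 19, len 3
end 7: [7, 10, 6] sum 23, len 3
end 8: [10, 6, 8] sum 24, len 3
end 9: [6, 8, 9] sum 23, len 3
end 10: [9, 11] sum 20, len 2
end 11: [11, 11] sum 22, len 2
end 12: [11, 11, 5] sum 27, len 3
Shortest qualifying length: 2.

2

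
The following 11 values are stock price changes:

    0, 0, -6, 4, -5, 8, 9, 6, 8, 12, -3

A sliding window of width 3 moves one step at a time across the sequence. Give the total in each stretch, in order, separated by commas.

-6, -2, -7, 7, 12, 23, 23, 26, 17

0 0 -6 → sum -6
0 -6 4 → sum -2
-6 4 -5 → sum -7
4 -5 8 → sum 7
-5 8 9 → sum 12
8 9 6 → sum 23
9 6 8 → sum 23
6 8 12 → sum 26
8 12 -3 → sum 17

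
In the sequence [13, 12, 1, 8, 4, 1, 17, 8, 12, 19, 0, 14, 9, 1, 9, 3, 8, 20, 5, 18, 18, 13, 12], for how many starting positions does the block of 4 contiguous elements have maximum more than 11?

(13, 12, 1, 8) → max 13  > 11 ✓
(12, 1, 8, 4) → max 12  > 11 ✓
(1, 8, 4, 1) → max 8
(8, 4, 1, 17) → max 17  > 11 ✓
(4, 1, 17, 8) → max 17  > 11 ✓
(1, 17, 8, 12) → max 17  > 11 ✓
(17, 8, 12, 19) → max 19  > 11 ✓
(8, 12, 19, 0) → max 19  > 11 ✓
(12, 19, 0, 14) → max 19  > 11 ✓
(19, 0, 14, 9) → max 19  > 11 ✓
(0, 14, 9, 1) → max 14  > 11 ✓
(14, 9, 1, 9) → max 14  > 11 ✓
(9, 1, 9, 3) → max 9
(1, 9, 3, 8) → max 9
(9, 3, 8, 20) → max 20  > 11 ✓
(3, 8, 20, 5) → max 20  > 11 ✓
(8, 20, 5, 18) → max 20  > 11 ✓
(20, 5, 18, 18) → max 20  > 11 ✓
(5, 18, 18, 13) → max 18  > 11 ✓
(18, 18, 13, 12) → max 18  > 11 ✓
17 windows satisfy the condition.

17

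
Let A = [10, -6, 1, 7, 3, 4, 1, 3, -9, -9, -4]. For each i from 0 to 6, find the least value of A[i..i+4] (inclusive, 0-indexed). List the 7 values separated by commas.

Sliding a size-5 window across the 11 values:
(10, -6, 1, 7, 3) → min -6
(-6, 1, 7, 3, 4) → min -6
(1, 7, 3, 4, 1) → min 1
(7, 3, 4, 1, 3) → min 1
(3, 4, 1, 3, -9) → min -9
(4, 1, 3, -9, -9) → min -9
(1, 3, -9, -9, -4) → min -9

-6, -6, 1, 1, -9, -9, -9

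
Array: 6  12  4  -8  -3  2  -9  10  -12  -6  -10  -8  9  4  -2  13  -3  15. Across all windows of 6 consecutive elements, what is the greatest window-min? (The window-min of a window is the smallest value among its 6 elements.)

-3

[6, 12, 4, -8, -3, 2] → min -8
[12, 4, -8, -3, 2, -9] → min -9
[4, -8, -3, 2, -9, 10] → min -9
[-8, -3, 2, -9, 10, -12] → min -12
[-3, 2, -9, 10, -12, -6] → min -12
[2, -9, 10, -12, -6, -10] → min -12
[-9, 10, -12, -6, -10, -8] → min -12
[10, -12, -6, -10, -8, 9] → min -12
[-12, -6, -10, -8, 9, 4] → min -12
[-6, -10, -8, 9, 4, -2] → min -10
[-10, -8, 9, 4, -2, 13] → min -10
[-8, 9, 4, -2, 13, -3] → min -8
[9, 4, -2, 13, -3, 15] → min -3
Greatest of these is -3.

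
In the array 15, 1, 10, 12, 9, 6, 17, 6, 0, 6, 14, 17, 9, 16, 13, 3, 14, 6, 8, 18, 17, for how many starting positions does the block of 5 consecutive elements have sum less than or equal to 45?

(15, 1, 10, 12, 9) → sum 47
(1, 10, 12, 9, 6) → sum 38  ≤ 45 ✓
(10, 12, 9, 6, 17) → sum 54
(12, 9, 6, 17, 6) → sum 50
(9, 6, 17, 6, 0) → sum 38  ≤ 45 ✓
(6, 17, 6, 0, 6) → sum 35  ≤ 45 ✓
(17, 6, 0, 6, 14) → sum 43  ≤ 45 ✓
(6, 0, 6, 14, 17) → sum 43  ≤ 45 ✓
(0, 6, 14, 17, 9) → sum 46
(6, 14, 17, 9, 16) → sum 62
(14, 17, 9, 16, 13) → sum 69
(17, 9, 16, 13, 3) → sum 58
(9, 16, 13, 3, 14) → sum 55
(16, 13, 3, 14, 6) → sum 52
(13, 3, 14, 6, 8) → sum 44  ≤ 45 ✓
(3, 14, 6, 8, 18) → sum 49
(14, 6, 8, 18, 17) → sum 63
6 windows satisfy the condition.

6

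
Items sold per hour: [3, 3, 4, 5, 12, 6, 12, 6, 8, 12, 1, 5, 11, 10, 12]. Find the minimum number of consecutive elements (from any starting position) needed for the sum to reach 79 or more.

10

add 3: running sum 3 < 79
add 3: running sum 6 < 79
add 4: running sum 10 < 79
add 5: running sum 15 < 79
add 12: running sum 27 < 79
add 6: running sum 33 < 79
add 12: running sum 45 < 79
add 6: running sum 51 < 79
add 8: running sum 59 < 79
add 12: running sum 71 < 79
add 1: running sum 72 < 79
add 5: running sum 77 < 79
end 12: [4, 5, 12, 6, 12, 6, 8, 12, 1, 5, 11] sum 82, len 11
end 13: [12, 6, 12, 6, 8, 12, 1, 5, 11, 10] sum 83, len 10
end 14: [6, 12, 6, 8, 12, 1, 5, 11, 10, 12] sum 83, len 10
Shortest qualifying length: 10.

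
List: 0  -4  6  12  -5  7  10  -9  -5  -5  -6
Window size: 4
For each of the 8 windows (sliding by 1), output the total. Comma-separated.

14, 9, 20, 24, 3, 3, -9, -25

(0, -4, 6, 12) → sum 14
(-4, 6, 12, -5) → sum 9
(6, 12, -5, 7) → sum 20
(12, -5, 7, 10) → sum 24
(-5, 7, 10, -9) → sum 3
(7, 10, -9, -5) → sum 3
(10, -9, -5, -5) → sum -9
(-9, -5, -5, -6) → sum -25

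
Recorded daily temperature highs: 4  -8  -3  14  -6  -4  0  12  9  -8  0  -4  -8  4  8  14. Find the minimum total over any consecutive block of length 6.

4 -8 -3 14 -6 -4 → sum -3
-8 -3 14 -6 -4 0 → sum -7
-3 14 -6 -4 0 12 → sum 13
14 -6 -4 0 12 9 → sum 25
-6 -4 0 12 9 -8 → sum 3
-4 0 12 9 -8 0 → sum 9
0 12 9 -8 0 -4 → sum 9
12 9 -8 0 -4 -8 → sum 1
9 -8 0 -4 -8 4 → sum -7
-8 0 -4 -8 4 8 → sum -8
0 -4 -8 4 8 14 → sum 14
Minimum of these is -8.

-8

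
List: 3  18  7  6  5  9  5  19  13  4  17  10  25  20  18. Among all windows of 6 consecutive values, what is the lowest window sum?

48

(3, 18, 7, 6, 5, 9) → sum 48
(18, 7, 6, 5, 9, 5) → sum 50
(7, 6, 5, 9, 5, 19) → sum 51
(6, 5, 9, 5, 19, 13) → sum 57
(5, 9, 5, 19, 13, 4) → sum 55
(9, 5, 19, 13, 4, 17) → sum 67
(5, 19, 13, 4, 17, 10) → sum 68
(19, 13, 4, 17, 10, 25) → sum 88
(13, 4, 17, 10, 25, 20) → sum 89
(4, 17, 10, 25, 20, 18) → sum 94
Lowest of these is 48.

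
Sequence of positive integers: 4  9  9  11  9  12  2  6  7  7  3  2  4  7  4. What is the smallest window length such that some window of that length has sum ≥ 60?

add 4: running sum 4 < 60
add 9: running sum 13 < 60
add 9: running sum 22 < 60
add 11: running sum 33 < 60
add 9: running sum 42 < 60
add 12: running sum 54 < 60
add 2: running sum 56 < 60
end 7: [4, 9, 9, 11, 9, 12, 2, 6] sum 62, len 8
end 8: [9, 9, 11, 9, 12, 2, 6, 7] sum 65, len 8
end 9: [9, 11, 9, 12, 2, 6, 7, 7] sum 63, len 8
end 10: [9, 11, 9, 12, 2, 6, 7, 7, 3] sum 66, len 9
end 11: [9, 11, 9, 12, 2, 6, 7, 7, 3, 2] sum 68, len 10
end 12: [11, 9, 12, 2, 6, 7, 7, 3, 2, 4] sum 63, len 10
end 13: [11, 9, 12, 2, 6, 7, 7, 3, 2, 4, 7] sum 70, len 11
end 14: [9, 12, 2, 6, 7, 7, 3, 2, 4, 7, 4] sum 63, len 11
Shortest qualifying length: 8.

8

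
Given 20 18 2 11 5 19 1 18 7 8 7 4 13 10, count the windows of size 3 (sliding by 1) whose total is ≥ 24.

[20, 18, 2] → sum 40  ≥ 24 ✓
[18, 2, 11] → sum 31  ≥ 24 ✓
[2, 11, 5] → sum 18
[11, 5, 19] → sum 35  ≥ 24 ✓
[5, 19, 1] → sum 25  ≥ 24 ✓
[19, 1, 18] → sum 38  ≥ 24 ✓
[1, 18, 7] → sum 26  ≥ 24 ✓
[18, 7, 8] → sum 33  ≥ 24 ✓
[7, 8, 7] → sum 22
[8, 7, 4] → sum 19
[7, 4, 13] → sum 24  ≥ 24 ✓
[4, 13, 10] → sum 27  ≥ 24 ✓
9 windows satisfy the condition.

9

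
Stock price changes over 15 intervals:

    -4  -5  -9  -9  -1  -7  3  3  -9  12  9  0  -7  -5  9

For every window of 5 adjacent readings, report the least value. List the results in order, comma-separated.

-4 -5 -9 -9 -1 → min -9
-5 -9 -9 -1 -7 → min -9
-9 -9 -1 -7 3 → min -9
-9 -1 -7 3 3 → min -9
-1 -7 3 3 -9 → min -9
-7 3 3 -9 12 → min -9
3 3 -9 12 9 → min -9
3 -9 12 9 0 → min -9
-9 12 9 0 -7 → min -9
12 9 0 -7 -5 → min -7
9 0 -7 -5 9 → min -7

-9, -9, -9, -9, -9, -9, -9, -9, -9, -7, -7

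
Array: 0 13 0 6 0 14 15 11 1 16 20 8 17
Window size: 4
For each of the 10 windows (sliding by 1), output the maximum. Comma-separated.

13, 13, 14, 15, 15, 15, 16, 20, 20, 20

Sliding a size-4 window across the 13 values:
(0, 13, 0, 6) → max 13
(13, 0, 6, 0) → max 13
(0, 6, 0, 14) → max 14
(6, 0, 14, 15) → max 15
(0, 14, 15, 11) → max 15
(14, 15, 11, 1) → max 15
(15, 11, 1, 16) → max 16
(11, 1, 16, 20) → max 20
(1, 16, 20, 8) → max 20
(16, 20, 8, 17) → max 20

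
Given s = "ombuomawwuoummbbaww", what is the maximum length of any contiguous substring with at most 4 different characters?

Extend right; when distinct count exceeds 4, shrink from the left:
add o: window [o] (1 distinct), len 1
add m: window [o, m] (2 distinct), len 2
add b: window [o, m, b] (3 distinct), len 3
add u: window [o, m, b, u] (4 distinct), len 4
add o: window [o, m, b, u, o] (4 distinct), len 5
add m: window [o, m, b, u, o, m] (4 distinct), len 6
add a: window [u, o, m, a] (4 distinct), len 4
add w: window [o, m, a, w] (4 distinct), len 4
add w: window [o, m, a, w, w] (4 distinct), len 5
add u: window [m, a, w, w, u] (4 distinct), len 5
add o: window [a, w, w, u, o] (4 distinct), len 5
add u: window [a, w, w, u, o, u] (4 distinct), len 6
add m: window [w, w, u, o, u, m] (4 distinct), len 6
add m: window [w, w, u, o, u, m, m] (4 distinct), len 7
add b: window [u, o, u, m, m, b] (4 distinct), len 6
add b: window [u, o, u, m, m, b, b] (4 distinct), len 7
add a: window [u, m, m, b, b, a] (4 distinct), len 6
add w: window [m, m, b, b, a, w] (4 distinct), len 6
add w: window [m, m, b, b, a, w, w] (4 distinct), len 7
Longest length with ≤4 distinct: 7.

7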